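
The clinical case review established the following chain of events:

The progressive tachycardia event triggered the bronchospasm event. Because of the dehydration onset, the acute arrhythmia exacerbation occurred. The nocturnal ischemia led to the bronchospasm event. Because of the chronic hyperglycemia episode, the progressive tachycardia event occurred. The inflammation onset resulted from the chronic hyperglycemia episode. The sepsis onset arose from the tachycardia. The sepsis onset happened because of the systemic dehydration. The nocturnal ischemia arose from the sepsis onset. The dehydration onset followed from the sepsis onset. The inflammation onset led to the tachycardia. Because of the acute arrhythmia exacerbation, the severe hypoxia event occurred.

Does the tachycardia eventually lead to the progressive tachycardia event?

The tachycardia leads to the sepsis onset, the dehydration onset, the acute arrhythmia exacerbation, the severe hypoxia event, the nocturnal ischemia, the bronchospasm event; the progressive tachycardia event is not among them.

No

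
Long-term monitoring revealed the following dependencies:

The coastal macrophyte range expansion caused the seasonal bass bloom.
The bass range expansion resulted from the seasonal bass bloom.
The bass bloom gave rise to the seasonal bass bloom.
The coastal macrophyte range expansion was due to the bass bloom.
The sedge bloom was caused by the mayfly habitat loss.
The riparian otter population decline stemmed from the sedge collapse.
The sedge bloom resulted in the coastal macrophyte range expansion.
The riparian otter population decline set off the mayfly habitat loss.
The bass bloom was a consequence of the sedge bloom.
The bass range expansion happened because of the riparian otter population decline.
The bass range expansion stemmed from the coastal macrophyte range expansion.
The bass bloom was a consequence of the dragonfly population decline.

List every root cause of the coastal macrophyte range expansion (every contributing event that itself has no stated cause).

Tracing upstream from the coastal macrophyte range expansion: the coastal macrophyte range expansion ← the sedge bloom ← the mayfly habitat loss ← the riparian otter population decline ← the sedge collapse.
A separate upstream branch: the coastal macrophyte range expansion ← the bass bloom ← the dragonfly population decline.
Each of those chain origins has no stated cause.

the dragonfly population decline, the sedge collapse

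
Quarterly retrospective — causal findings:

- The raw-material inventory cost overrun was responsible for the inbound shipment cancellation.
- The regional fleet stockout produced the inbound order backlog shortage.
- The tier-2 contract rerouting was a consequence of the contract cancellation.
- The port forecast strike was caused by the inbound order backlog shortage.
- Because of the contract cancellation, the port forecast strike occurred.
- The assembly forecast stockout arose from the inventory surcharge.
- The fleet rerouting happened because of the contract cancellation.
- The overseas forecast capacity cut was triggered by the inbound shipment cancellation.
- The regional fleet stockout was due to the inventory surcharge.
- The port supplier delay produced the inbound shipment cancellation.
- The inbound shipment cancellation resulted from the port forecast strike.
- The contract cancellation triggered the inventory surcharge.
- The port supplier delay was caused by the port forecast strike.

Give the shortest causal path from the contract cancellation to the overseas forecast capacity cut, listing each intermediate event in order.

the contract cancellation → the port forecast strike
the port forecast strike → the inbound shipment cancellation
the inbound shipment cancellation → the overseas forecast capacity cut
Length: 3 steps.

the contract cancellation → the port forecast strike → the inbound shipment cancellation → the overseas forecast capacity cut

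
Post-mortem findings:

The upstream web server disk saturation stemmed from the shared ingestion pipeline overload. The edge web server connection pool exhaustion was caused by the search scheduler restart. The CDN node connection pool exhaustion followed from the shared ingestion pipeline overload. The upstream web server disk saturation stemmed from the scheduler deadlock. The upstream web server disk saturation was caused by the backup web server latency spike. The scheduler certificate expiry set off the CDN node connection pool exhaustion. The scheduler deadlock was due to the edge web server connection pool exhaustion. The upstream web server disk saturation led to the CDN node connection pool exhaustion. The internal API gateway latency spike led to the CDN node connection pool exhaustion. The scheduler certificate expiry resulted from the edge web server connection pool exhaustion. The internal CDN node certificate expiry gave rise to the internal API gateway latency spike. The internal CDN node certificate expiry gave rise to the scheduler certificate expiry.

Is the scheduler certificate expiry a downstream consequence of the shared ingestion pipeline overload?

The shared ingestion pipeline overload leads to the upstream web server disk saturation, the CDN node connection pool exhaustion; the scheduler certificate expiry is not among them.

No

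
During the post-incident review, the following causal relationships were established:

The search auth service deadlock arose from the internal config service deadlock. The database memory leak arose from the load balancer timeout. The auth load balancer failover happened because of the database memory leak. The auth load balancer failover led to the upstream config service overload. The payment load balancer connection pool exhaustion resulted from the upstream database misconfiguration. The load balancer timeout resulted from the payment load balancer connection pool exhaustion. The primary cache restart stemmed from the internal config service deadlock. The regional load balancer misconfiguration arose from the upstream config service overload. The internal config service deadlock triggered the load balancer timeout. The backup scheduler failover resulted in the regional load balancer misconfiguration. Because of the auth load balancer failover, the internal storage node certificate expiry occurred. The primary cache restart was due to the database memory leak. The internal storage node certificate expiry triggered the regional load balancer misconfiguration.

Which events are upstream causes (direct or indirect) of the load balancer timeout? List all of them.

Immediate causes of the load balancer timeout: the internal config service deadlock, the payment load balancer connection pool exhaustion.
Further upstream: the upstream database misconfiguration.

the internal config service deadlock, the payment load balancer connection pool exhaustion, the upstream database misconfiguration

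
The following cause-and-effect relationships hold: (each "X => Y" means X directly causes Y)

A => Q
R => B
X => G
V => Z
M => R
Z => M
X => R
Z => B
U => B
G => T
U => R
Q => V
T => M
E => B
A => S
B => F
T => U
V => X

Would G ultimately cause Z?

No

G leads to T, M, U, R, B, F; Z is not among them.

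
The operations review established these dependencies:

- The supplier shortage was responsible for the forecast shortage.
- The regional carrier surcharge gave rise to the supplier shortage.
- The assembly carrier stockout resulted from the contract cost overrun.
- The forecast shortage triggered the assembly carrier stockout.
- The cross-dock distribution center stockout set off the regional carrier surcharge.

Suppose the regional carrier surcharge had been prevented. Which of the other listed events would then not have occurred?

Downstream of the regional carrier surcharge: the supplier shortage, the forecast shortage, the assembly carrier stockout.
Of those, still caused via another path: the assembly carrier stockout.
The remainder have no surviving cause.

the forecast shortage, the supplier shortage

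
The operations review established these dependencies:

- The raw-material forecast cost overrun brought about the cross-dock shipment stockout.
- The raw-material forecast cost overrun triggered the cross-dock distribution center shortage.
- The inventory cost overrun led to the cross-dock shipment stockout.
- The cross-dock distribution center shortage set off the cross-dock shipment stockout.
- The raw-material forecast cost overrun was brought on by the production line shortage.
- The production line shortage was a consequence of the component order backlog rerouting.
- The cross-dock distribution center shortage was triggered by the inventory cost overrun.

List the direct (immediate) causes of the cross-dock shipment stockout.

the cross-dock distribution center shortage, the inventory cost overrun, the raw-material forecast cost overrun

Upstream contributors include the component order backlog rerouting, the production line shortage, but only the cross-dock distribution center shortage, the inventory cost overrun, the raw-material forecast cost overrun feed directly into the cross-dock shipment stockout.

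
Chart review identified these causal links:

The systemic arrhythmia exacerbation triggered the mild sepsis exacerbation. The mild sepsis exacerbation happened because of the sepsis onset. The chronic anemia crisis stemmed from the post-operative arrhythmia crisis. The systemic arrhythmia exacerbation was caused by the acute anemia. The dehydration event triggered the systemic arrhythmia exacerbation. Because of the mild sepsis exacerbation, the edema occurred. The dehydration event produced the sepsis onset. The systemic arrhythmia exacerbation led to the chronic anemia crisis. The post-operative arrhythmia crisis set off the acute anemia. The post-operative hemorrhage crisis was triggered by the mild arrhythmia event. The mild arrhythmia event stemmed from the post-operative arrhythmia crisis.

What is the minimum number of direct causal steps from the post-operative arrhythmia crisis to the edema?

Shortest chain: the post-operative arrhythmia crisis → the acute anemia → the systemic arrhythmia exacerbation → the mild sepsis exacerbation → the edema.

4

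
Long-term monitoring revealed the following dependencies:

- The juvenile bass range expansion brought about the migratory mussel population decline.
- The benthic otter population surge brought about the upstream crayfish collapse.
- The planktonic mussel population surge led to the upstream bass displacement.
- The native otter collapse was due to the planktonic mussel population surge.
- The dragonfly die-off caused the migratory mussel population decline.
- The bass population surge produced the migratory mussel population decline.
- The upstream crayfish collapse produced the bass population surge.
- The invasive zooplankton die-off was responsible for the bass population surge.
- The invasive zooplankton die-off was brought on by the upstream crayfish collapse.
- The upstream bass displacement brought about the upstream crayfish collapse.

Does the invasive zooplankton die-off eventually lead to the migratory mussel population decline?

There is a causal chain: the invasive zooplankton die-off → the bass population surge → the migratory mussel population decline.

Yes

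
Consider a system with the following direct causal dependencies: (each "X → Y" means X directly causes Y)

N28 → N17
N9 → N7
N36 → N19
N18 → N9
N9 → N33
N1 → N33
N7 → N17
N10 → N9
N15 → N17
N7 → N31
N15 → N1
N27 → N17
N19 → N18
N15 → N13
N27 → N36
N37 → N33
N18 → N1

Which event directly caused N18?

N19

Upstream contributors include N27, N36, but only N19 feeds directly into N18.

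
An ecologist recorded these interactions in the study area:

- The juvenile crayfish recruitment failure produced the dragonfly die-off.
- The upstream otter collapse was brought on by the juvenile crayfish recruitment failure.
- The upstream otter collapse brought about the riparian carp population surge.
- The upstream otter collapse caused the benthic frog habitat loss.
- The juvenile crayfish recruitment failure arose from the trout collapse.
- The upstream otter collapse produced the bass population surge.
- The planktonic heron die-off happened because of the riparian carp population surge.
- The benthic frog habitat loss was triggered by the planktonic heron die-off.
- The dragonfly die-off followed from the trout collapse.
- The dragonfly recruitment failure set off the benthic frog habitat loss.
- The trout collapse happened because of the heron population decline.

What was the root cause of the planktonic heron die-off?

the heron population decline

Tracing upstream from the planktonic heron die-off: the planktonic heron die-off ← the riparian carp population surge ← the upstream otter collapse ← the juvenile crayfish recruitment failure ← the trout collapse ← the heron population decline.
The heron population decline has no stated cause, so it is the root.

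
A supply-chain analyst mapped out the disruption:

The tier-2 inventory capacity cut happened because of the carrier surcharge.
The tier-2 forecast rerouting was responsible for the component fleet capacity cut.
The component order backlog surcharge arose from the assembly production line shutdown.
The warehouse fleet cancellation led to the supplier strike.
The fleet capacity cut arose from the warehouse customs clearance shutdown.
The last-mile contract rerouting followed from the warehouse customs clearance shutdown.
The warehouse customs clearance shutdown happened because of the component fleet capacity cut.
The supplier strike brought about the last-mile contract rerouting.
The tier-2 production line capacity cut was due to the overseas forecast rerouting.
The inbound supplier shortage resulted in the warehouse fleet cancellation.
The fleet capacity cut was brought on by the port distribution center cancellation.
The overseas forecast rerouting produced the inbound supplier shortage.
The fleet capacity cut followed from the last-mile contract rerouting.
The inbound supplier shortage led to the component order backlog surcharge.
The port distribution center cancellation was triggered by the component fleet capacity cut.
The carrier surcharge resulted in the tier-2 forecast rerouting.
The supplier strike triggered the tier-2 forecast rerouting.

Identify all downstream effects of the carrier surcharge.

Direct effects: the tier-2 inventory capacity cut, the tier-2 forecast rerouting.
2 steps out: the component fleet capacity cut.
3 steps out: the port distribution center cancellation, the warehouse customs clearance shutdown.
4 steps out: the last-mile contract rerouting, the fleet capacity cut.
Not reachable from it: the overseas forecast rerouting, the tier-2 production line capacity cut, the assembly production line shutdown, the inbound supplier shortage, the warehouse fleet cancellation, the supplier strike, the component order backlog surcharge.

the component fleet capacity cut, the fleet capacity cut, the last-mile contract rerouting, the port distribution center cancellation, the tier-2 forecast rerouting, the tier-2 inventory capacity cut, the warehouse customs clearance shutdown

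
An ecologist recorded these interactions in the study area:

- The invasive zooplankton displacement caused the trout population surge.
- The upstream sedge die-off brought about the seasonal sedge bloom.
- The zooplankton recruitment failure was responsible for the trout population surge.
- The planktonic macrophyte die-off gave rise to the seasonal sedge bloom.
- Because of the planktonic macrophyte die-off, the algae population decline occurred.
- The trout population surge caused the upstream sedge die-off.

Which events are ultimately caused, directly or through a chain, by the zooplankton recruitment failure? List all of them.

the seasonal sedge bloom, the trout population surge, the upstream sedge die-off

Direct effects: the trout population surge.
2 steps out: the upstream sedge die-off.
3 steps out: the seasonal sedge bloom.
Not reachable from it: the invasive zooplankton displacement, the planktonic macrophyte die-off, the algae population decline.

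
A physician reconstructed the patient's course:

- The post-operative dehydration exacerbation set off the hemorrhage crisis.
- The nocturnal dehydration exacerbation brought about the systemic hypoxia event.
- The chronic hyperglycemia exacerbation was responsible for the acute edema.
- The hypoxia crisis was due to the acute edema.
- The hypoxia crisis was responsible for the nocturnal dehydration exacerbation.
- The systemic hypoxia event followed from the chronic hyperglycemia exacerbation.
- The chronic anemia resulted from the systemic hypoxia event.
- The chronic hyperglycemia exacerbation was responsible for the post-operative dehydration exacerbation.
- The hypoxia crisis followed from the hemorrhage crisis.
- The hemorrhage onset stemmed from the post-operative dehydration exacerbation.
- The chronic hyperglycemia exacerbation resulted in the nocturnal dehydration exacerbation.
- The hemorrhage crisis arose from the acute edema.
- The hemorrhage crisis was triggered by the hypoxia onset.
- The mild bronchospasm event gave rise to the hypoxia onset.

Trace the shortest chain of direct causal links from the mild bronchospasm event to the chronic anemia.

the mild bronchospasm event → the hypoxia onset → the hemorrhage crisis → the hypoxia crisis → the nocturnal dehydration exacerbation → the systemic hypoxia event → the chronic anemia

the mild bronchospasm event → the hypoxia onset
the hypoxia onset → the hemorrhage crisis
the hemorrhage crisis → the hypoxia crisis
the hypoxia crisis → the nocturnal dehydration exacerbation
the nocturnal dehydration exacerbation → the systemic hypoxia event
the systemic hypoxia event → the chronic anemia
Length: 6 steps.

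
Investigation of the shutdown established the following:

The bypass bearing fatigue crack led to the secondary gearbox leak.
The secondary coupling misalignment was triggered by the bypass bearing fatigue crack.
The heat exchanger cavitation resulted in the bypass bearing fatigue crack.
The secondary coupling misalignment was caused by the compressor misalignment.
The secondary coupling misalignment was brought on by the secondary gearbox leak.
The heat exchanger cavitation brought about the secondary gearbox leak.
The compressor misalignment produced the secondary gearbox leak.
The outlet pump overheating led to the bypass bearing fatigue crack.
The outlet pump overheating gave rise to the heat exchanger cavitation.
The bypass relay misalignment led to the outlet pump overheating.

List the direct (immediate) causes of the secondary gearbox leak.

the bypass bearing fatigue crack, the compressor misalignment, the heat exchanger cavitation

Upstream contributors include the bypass relay misalignment, the outlet pump overheating, but only the bypass bearing fatigue crack, the compressor misalignment, the heat exchanger cavitation feed directly into the secondary gearbox leak.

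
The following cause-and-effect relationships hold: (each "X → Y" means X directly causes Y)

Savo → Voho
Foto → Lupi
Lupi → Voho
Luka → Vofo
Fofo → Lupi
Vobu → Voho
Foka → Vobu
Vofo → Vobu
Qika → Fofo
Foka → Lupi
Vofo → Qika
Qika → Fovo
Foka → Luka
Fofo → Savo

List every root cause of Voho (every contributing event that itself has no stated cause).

Tracing upstream from Voho: Voho ← Vobu ← Foka.
A separate upstream branch: Voho ← Lupi ← Foto.
Each of those chain origins has no stated cause.

Foka, Foto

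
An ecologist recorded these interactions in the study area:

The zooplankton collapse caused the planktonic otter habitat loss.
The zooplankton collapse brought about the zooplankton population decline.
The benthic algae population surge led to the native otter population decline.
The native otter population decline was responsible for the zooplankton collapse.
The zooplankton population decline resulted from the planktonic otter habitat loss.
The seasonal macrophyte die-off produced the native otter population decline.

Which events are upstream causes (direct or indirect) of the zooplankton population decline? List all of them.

the benthic algae population surge, the native otter population decline, the planktonic otter habitat loss, the seasonal macrophyte die-off, the zooplankton collapse

Immediate causes of the zooplankton population decline: the zooplankton collapse, the planktonic otter habitat loss.
Further upstream: the seasonal macrophyte die-off, the native otter population decline, the benthic algae population surge.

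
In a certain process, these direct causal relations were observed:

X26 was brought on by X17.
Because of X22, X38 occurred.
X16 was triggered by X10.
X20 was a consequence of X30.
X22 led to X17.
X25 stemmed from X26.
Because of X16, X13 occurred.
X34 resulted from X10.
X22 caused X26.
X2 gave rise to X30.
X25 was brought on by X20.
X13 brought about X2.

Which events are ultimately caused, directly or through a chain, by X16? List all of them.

X13, X2, X20, X25, X30

Direct effects: X13.
2 steps out: X2.
3 steps out: X30.
4 steps out: X20.
5 steps out: X25.
Not reachable from it: X22, X17, X10, X34, X26, X38.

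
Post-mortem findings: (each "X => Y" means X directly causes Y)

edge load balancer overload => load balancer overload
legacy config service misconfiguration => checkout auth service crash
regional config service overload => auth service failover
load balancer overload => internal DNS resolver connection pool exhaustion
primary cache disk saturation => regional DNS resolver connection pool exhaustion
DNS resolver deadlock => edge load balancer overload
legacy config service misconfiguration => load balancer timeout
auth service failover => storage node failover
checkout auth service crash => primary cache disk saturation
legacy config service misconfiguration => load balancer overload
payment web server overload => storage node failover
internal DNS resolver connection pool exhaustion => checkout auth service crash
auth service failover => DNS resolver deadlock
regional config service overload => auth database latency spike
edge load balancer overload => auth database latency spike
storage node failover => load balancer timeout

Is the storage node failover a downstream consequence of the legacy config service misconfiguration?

The legacy config service misconfiguration leads to the load balancer overload, the internal DNS resolver connection pool exhaustion, the checkout auth service crash, the primary cache disk saturation, the load balancer timeout, the regional DNS resolver connection pool exhaustion; the storage node failover is not among them.

No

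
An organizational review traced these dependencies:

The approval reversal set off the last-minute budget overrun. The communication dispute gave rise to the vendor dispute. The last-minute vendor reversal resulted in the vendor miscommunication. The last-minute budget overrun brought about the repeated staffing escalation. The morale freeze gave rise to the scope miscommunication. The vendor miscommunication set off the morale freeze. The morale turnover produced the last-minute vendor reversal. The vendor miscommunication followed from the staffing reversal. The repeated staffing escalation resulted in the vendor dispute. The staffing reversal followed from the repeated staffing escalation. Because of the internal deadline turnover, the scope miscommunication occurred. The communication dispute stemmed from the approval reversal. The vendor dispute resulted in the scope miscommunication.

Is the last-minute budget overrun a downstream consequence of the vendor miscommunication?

The vendor miscommunication leads to the morale freeze, the scope miscommunication; the last-minute budget overrun is not among them.

No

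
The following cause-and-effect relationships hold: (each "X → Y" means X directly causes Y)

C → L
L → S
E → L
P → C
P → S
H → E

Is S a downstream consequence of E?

Yes

There is a causal chain: E → L → S.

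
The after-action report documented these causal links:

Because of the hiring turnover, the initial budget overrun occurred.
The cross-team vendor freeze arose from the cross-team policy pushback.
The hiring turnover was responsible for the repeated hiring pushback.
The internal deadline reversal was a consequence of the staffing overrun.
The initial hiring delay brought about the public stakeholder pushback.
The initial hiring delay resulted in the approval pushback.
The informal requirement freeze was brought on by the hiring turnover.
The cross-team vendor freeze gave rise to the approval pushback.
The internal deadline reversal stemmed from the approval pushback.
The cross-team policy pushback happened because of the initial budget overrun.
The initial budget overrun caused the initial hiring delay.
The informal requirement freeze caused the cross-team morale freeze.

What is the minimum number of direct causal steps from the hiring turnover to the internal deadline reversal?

Shortest chain: the hiring turnover → the initial budget overrun → the initial hiring delay → the approval pushback → the internal deadline reversal.

4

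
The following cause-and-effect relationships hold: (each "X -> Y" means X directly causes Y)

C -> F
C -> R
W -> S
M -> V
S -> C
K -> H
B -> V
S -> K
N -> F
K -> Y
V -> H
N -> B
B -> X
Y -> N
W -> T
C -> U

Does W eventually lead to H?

There is a causal chain: W → S → K → H.

Yes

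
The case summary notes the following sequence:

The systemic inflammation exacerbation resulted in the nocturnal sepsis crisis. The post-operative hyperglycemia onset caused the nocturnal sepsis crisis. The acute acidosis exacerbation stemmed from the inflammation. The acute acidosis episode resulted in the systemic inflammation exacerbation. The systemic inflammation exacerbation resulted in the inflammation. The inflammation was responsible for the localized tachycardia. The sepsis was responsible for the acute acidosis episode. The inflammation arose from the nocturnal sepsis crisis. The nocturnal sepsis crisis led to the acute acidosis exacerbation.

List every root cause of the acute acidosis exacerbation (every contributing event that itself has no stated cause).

the post-operative hyperglycemia onset, the sepsis

Tracing upstream from the acute acidosis exacerbation: the acute acidosis exacerbation ← the nocturnal sepsis crisis ← the systemic inflammation exacerbation ← the acute acidosis episode ← the sepsis.
A separate upstream branch: the acute acidosis exacerbation ← the nocturnal sepsis crisis ← the post-operative hyperglycemia onset.
Each of those chain origins has no stated cause.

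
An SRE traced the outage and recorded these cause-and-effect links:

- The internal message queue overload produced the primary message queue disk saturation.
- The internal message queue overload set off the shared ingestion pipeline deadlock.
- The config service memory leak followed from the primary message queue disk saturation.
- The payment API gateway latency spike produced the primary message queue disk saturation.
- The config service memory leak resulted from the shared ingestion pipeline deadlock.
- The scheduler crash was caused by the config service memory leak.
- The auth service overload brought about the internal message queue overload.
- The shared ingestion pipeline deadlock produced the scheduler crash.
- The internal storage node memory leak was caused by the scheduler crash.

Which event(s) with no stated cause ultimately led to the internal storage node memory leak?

Tracing upstream from the internal storage node memory leak: the internal storage node memory leak ← the scheduler crash ← the shared ingestion pipeline deadlock ← the internal message queue overload ← the auth service overload.
A separate upstream branch: the internal storage node memory leak ← the scheduler crash ← the config service memory leak ← the primary message queue disk saturation ← the payment API gateway latency spike.
Each of those chain origins has no stated cause.

the auth service overload, the payment API gateway latency spike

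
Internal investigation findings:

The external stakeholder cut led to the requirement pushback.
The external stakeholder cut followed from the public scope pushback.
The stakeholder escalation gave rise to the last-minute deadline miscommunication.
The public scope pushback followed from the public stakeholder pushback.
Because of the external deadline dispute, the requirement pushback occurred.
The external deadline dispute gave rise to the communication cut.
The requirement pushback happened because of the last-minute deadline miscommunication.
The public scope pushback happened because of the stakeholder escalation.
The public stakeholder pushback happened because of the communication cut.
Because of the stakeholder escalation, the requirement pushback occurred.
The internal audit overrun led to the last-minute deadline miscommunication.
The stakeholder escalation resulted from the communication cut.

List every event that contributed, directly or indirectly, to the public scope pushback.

the communication cut, the external deadline dispute, the public stakeholder pushback, the stakeholder escalation

Immediate causes of the public scope pushback: the public stakeholder pushback, the stakeholder escalation.
Further upstream: the external deadline dispute, the communication cut.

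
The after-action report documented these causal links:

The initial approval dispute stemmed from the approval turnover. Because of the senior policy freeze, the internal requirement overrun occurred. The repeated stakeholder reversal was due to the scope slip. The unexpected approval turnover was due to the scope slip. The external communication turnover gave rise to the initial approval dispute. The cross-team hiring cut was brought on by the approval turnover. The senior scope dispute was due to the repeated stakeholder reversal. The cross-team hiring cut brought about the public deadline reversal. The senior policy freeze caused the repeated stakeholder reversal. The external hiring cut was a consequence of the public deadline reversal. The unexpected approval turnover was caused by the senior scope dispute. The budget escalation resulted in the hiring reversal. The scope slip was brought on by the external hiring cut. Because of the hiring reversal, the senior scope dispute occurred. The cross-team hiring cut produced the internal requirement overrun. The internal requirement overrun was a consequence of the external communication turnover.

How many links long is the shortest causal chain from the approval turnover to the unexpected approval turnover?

Shortest chain: the approval turnover → the cross-team hiring cut → the public deadline reversal → the external hiring cut → the scope slip → the unexpected approval turnover.

5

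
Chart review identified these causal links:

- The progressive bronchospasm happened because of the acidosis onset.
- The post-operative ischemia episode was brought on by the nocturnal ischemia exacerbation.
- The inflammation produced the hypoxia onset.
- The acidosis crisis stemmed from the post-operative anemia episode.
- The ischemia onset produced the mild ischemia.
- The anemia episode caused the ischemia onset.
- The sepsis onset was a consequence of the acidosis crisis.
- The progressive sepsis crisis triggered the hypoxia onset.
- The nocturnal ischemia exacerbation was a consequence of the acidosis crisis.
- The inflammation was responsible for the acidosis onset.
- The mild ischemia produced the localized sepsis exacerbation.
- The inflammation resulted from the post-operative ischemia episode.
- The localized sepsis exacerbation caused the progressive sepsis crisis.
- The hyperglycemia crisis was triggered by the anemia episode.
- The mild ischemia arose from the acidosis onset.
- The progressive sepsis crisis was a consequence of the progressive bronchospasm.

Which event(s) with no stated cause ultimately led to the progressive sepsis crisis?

Tracing upstream from the progressive sepsis crisis: the progressive sepsis crisis ← the localized sepsis exacerbation ← the mild ischemia ← the ischemia onset ← the anemia episode.
A separate upstream branch: the progressive sepsis crisis ← the progressive bronchospasm ← the acidosis onset ← the inflammation ← the post-operative ischemia episode ← the nocturnal ischemia exacerbation ← the acidosis crisis ← the post-operative anemia episode.
Each of those chain origins has no stated cause.

the anemia episode, the post-operative anemia episode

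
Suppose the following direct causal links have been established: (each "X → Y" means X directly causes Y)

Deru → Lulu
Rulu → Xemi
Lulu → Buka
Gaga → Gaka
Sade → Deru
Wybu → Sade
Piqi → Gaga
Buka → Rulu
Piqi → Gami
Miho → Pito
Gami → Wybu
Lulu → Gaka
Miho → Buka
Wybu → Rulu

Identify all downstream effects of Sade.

Buka, Deru, Gaka, Lulu, Rulu, Xemi

Direct effects: Deru.
2 steps out: Lulu.
3 steps out: Buka, Gaka.
4 steps out: Rulu.
5 steps out: Xemi.
Not reachable from it: Piqi, Gami, Wybu, Miho, Gaga, Pito.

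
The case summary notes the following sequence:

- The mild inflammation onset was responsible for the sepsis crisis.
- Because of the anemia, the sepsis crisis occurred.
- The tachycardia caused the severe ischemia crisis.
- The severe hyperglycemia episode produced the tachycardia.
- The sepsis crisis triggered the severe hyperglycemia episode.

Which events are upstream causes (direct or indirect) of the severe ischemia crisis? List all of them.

the anemia, the mild inflammation onset, the sepsis crisis, the severe hyperglycemia episode, the tachycardia

Immediate cause of the severe ischemia crisis: the tachycardia.
Further upstream: the mild inflammation onset, the sepsis crisis, the severe hyperglycemia episode, the anemia.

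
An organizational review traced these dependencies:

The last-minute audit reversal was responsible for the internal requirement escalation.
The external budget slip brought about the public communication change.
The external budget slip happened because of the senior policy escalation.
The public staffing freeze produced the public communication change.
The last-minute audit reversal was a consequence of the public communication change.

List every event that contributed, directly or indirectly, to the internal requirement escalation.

the external budget slip, the last-minute audit reversal, the public communication change, the public staffing freeze, the senior policy escalation

Immediate cause of the internal requirement escalation: the last-minute audit reversal.
Further upstream: the senior policy escalation, the external budget slip, the public communication change, the public staffing freeze.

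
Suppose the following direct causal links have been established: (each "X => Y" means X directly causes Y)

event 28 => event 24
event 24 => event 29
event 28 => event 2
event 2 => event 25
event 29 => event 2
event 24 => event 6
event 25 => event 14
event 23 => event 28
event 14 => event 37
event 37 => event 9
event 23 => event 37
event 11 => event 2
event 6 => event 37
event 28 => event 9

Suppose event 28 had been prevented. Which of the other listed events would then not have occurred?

Downstream of event 28: event 24, event 29, event 6, event 2, event 25, event 14, event 37, event 9.
Of those, still caused via another path: event 2, event 25, event 14, event 37, event 9.
The remainder have no surviving cause.

event 24, event 29, event 6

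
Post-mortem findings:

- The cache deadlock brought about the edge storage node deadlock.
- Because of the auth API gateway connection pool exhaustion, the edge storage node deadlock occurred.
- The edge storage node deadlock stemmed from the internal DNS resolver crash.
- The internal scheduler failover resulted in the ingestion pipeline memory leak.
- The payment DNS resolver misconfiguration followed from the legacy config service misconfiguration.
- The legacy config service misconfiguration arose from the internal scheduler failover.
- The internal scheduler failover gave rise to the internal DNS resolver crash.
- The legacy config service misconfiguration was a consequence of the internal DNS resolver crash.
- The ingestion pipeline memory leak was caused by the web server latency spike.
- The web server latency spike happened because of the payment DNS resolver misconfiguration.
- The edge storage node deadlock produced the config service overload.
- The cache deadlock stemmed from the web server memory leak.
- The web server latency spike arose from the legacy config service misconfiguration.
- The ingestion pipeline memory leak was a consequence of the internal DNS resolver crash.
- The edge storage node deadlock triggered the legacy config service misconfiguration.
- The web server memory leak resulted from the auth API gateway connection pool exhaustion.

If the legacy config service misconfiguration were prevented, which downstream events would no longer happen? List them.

the payment DNS resolver misconfiguration, the web server latency spike

Downstream of the legacy config service misconfiguration: the payment DNS resolver misconfiguration, the web server latency spike, the ingestion pipeline memory leak.
Of those, still caused via another path: the ingestion pipeline memory leak.
The remainder have no surviving cause.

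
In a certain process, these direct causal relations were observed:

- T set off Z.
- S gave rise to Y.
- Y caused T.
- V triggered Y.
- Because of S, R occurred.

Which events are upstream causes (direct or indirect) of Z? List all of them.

S, T, V, Y

Immediate cause of Z: T.
Further upstream: S, Y, V.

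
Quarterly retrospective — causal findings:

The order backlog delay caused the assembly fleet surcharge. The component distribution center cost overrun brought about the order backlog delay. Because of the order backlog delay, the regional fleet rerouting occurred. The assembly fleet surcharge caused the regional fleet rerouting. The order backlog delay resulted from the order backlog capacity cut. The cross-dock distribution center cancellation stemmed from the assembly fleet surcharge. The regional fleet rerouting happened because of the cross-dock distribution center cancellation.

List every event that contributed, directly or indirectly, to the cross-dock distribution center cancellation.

Immediate cause of the cross-dock distribution center cancellation: the assembly fleet surcharge.
Further upstream: the order backlog capacity cut, the component distribution center cost overrun, the order backlog delay.

the assembly fleet surcharge, the component distribution center cost overrun, the order backlog capacity cut, the order backlog delay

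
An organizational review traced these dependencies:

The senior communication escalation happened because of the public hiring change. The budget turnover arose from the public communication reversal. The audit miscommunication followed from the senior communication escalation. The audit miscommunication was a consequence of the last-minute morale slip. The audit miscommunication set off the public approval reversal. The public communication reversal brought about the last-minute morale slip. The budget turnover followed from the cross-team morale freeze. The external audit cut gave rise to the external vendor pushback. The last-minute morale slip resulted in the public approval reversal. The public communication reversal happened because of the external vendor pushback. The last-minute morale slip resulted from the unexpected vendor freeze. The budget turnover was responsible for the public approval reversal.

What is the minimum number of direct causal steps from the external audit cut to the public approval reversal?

Shortest chain: the external audit cut → the external vendor pushback → the public communication reversal → the budget turnover → the public approval reversal.

4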